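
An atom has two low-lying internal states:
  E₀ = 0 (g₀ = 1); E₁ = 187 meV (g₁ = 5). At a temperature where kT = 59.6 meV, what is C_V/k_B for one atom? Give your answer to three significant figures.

Eᵢ/kT = 0, 3.1376.
Z = Σ gᵢe^(−Eᵢ/kT) = 1·e^(−0) + 5·e^(−3.1376) = 1.0000 + 0.21693 = 1.2169.
⟨E⟩ = 33.335 meV, ⟨E²⟩ = 6233.7 meV².
C_V/k_B = (⟨E²⟩ − ⟨E⟩²)/(kT)² = (6233.7 − 1111.2)/3552.2 = 1.44.

1.44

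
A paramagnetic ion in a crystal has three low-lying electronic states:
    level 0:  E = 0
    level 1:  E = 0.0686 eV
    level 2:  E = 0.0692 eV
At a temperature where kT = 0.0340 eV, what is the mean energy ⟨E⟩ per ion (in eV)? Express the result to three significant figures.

0.0144 eV

Eᵢ/kT = 0, 2.0176, 2.0353.
Z = Σ e^(−Eᵢ/kT) = e^(−0) + e^(−2.0176) + e^(−2.0353) = 1.0000 + 0.13297 + 0.13064 = 1.2636.
⟨E⟩ = Σ Eᵢ e^(−Eᵢ/kT) / Z = (0·1.0000 + 0.0686·0.13297 + 0.0692·0.13064) / 1.2636 = 0.0144 eV.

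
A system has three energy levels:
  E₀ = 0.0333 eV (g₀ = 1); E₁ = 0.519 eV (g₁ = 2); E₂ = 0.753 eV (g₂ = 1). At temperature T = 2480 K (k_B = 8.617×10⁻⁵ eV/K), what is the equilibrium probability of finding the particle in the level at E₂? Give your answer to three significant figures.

k_BT = 8.617×10⁻⁵ × 2480 K = 0.21370 eV.
Eᵢ/kT = 0.15583, 2.4286, 3.5236.
Z = Σ gᵢe^(−Eᵢ/kT) = 1·e^(−0.15583) + 2·e^(−2.4286) + 1·e^(−3.5236) = 0.85570 + 0.17632 + 0.029493 = 1.0615.
P₂ = g₂ e^(−E₂/kT) / Z = 0.029493/1.0615 = 0.0278.

0.0278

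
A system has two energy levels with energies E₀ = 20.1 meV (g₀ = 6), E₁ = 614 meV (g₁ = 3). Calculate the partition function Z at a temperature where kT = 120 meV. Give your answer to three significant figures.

Z = 5.09

Eᵢ/kT = 0.16750, 5.1167.
Z = Σ gᵢe^(−Eᵢ/kT) = 6·e^(−0.16750) + 3·e^(−5.1167) = 5.0747 + 0.017987 = 5.0927.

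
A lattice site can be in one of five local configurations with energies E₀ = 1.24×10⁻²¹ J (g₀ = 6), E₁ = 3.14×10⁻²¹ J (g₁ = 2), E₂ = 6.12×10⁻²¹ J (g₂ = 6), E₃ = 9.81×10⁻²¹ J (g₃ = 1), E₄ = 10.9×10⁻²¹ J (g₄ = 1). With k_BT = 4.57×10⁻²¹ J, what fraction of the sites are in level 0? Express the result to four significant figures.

Eᵢ/kT = 0.271335, 0.687090, 1.33917, 2.14661, 2.38512.
Z = Σ gᵢe^(−Eᵢ/kT) = 6·e^(−0.271335) + 2·e^(−0.687090) + 6·e^(−1.33917) + 1·e^(−2.14661) + 1·e^(−2.38512) = 4.57417 + 1.00608 + 1.57238 + 0.116880 + 0.0920779 = 7.36159.
P₀ = g₀ e^(−E₀/kT) / Z = 4.57417/7.36159 = 0.6214.

0.6214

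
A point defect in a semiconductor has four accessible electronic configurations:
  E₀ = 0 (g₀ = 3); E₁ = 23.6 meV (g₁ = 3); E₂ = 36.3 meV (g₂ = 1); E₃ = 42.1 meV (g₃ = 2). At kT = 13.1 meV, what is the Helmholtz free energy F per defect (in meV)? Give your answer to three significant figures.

Eᵢ/kT = 0, 1.8015, 2.7710, 3.2137.
Z = Σ gᵢe^(−Eᵢ/kT) = 3·e^(−0) + 3·e^(−1.8015) + 1·e^(−2.7710) + 2·e^(−3.2137) = 3.0000 + 0.49515 + 0.062599 + 0.080415 = 3.6382.
F = −kT ln Z = −13.1 × ln(3.6382) = −13.1 × 1.2915 = -16.9 meV.

-16.9 meV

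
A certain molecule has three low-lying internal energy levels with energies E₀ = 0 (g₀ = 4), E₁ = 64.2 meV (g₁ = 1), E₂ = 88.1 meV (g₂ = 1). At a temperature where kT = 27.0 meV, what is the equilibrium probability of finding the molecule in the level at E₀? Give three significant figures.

Eᵢ/kT = 0, 2.3778, 3.2630.
Z = Σ gᵢe^(−Eᵢ/kT) = 4·e^(−0) + 1·e^(−2.3778) + 1·e^(−3.2630) = 4.0000 + 0.092754 + 0.038273 = 4.1310.
P₀ = g₀ e^(−E₀/kT) / Z = 4.0000/4.1310 = 0.968.

0.968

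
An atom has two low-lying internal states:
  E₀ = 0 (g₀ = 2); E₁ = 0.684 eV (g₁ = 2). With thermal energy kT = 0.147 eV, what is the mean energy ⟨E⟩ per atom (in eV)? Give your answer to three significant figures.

0.00646 eV

Eᵢ/kT = 0, 4.6531.
Z = Σ gᵢe^(−Eᵢ/kT) = 2·e^(−0) + 2·e^(−4.6531) = 2.0000 + 0.019064 = 2.0191.
⟨E⟩ = Σ Eᵢ gᵢe^(−Eᵢ/kT) / Z = (0·2.0000 + 0.684·0.019064) / 2.0191 = 0.00646 eV.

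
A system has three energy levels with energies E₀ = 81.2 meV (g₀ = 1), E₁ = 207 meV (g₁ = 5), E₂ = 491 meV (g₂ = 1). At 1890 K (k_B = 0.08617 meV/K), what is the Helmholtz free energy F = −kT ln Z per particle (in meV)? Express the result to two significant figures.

-120 meV

k_BT = 0.08617 × 1890 K = 162.9 meV.
Eᵢ/kT = 0.4985, 1.271, 3.014.
Z = Σ gᵢe^(−Eᵢ/kT) = 1·e^(−0.4985) + 5·e^(−1.271) + 1·e^(−3.014) = 0.6074 + 1.403 + 0.04909 = 2.059.
F = −kT ln Z = −162.9 × ln(2.059) = −162.9 × 0.7222 = -120 meV.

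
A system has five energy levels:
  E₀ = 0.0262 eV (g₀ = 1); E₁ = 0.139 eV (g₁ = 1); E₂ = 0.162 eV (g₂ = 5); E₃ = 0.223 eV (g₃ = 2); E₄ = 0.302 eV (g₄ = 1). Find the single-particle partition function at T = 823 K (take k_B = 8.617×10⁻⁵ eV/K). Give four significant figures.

Z = 1.442

k_BT = 8.617×10⁻⁵ × 823 K = 0.0709179 eV.
Eᵢ/kT = 0.369441, 1.96001, 2.28433, 3.14448, 4.25845.
Z = Σ gᵢe^(−Eᵢ/kT) = 1·e^(−0.369441) + 1·e^(−1.96001) + 5·e^(−2.28433) + 2·e^(−3.14448) + 1·e^(−4.25845) = 0.691121 + 0.140857 + 0.509211 + 0.0861786 + 0.0141442 = 1.44151.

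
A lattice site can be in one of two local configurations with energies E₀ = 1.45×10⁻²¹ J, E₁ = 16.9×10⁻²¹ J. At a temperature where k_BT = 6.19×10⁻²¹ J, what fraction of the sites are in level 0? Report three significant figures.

Eᵢ/kT = 0.23425, 2.7302.
Z = Σ e^(−Eᵢ/kT) = e^(−0.23425) + e^(−2.7302) = 0.79116 + 0.065206 = 0.85637.
P₀ = e^(−E₀/kT) / Z = 0.79116/0.85637 = 0.924.

0.924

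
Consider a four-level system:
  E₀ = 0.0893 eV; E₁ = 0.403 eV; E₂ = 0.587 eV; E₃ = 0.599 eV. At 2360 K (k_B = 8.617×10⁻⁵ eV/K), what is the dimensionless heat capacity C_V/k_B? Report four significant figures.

0.8225

k_BT = 8.617×10⁻⁵ × 2360 K = 0.203361 eV.
Eᵢ/kT = 0.439121, 1.98170, 2.88649, 2.94550.
Z = Σ e^(−Eᵢ/kT) = e^(−0.439121) + e^(−1.98170) + e^(−2.88649) + e^(−2.94550) = 0.644603 + 0.137835 + 0.0557716 + 0.0525758 = 0.890785.
⟨E⟩ = 0.199084 eV, ⟨E²⟩ = 0.0736513 eV².
C_V/k_B = (⟨E²⟩ − ⟨E⟩²)/(kT)² = (0.0736513 − 0.0396344)/0.0413557 = 0.8225.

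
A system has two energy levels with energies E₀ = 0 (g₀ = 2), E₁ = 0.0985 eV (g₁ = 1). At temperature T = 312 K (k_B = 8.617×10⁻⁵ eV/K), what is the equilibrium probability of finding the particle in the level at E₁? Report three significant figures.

0.0127

k_BT = 8.617×10⁻⁵ × 312 K = 0.026885 eV.
Eᵢ/kT = 0, 3.6638.
Z = Σ gᵢe^(−Eᵢ/kT) = 2·e^(−0) + 1·e^(−3.6638) = 2.0000 + 0.025635 = 2.0256.
P₁ = g₁ e^(−E₁/kT) / Z = 0.025635/2.0256 = 0.0127.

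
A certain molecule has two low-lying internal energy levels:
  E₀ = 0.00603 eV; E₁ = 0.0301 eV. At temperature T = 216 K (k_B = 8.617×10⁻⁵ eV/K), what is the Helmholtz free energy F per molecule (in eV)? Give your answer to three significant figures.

0.00152 eV

k_BT = 8.617×10⁻⁵ × 216 K = 0.018613 eV.
Eᵢ/kT = 0.32397, 1.6171.
Z = Σ e^(−Eᵢ/kT) = e^(−0.32397) + e^(−1.6171) = 0.72327 + 0.19847 = 0.92174.
F = −kT ln Z = −0.018613 × ln(0.92174) = −0.018613 × -0.081492 = 0.00152 eV.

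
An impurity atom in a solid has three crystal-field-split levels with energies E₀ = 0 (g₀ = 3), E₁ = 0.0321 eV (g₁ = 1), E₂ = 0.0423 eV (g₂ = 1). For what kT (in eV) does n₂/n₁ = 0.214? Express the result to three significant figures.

n₂/n₁ = (g₂/g₁) exp[−(E₂−E₁)/kT] = 0.214.
⇒ (E₂−E₁)/kT = ln((1/1)/0.214) = ln(4.6729) = 1.5418.
kT = 0.0102 eV / 1.5418 = 0.00662 eV.

0.00662 eV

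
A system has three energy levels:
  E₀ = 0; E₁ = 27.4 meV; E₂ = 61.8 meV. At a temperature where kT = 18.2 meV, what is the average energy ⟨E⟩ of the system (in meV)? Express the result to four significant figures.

Eᵢ/kT = 0, 1.50549, 3.39560.
Z = Σ e^(−Eᵢ/kT) = e^(−0) + e^(−1.50549) + e^(−3.39560) = 1.00000 + 0.221909 + 0.0335204 = 1.25543.
⟨E⟩ = Σ Eᵢ e^(−Eᵢ/kT) / Z = (0·1.00000 + 27.4·0.221909 + 61.8·0.0335204) / 1.25543 = 6.493 meV.

6.493 meV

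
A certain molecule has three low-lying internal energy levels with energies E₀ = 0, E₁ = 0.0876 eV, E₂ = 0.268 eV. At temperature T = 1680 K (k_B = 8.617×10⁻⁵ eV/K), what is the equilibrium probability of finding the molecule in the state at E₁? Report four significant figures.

k_BT = 8.617×10⁻⁵ × 1680 K = 0.144766 eV.
Eᵢ/kT = 0, 0.605114, 1.85126.
Z = Σ e^(−Eᵢ/kT) = e^(−0) + e^(−0.605114) + e^(−1.85126) = 1.00000 + 0.546012 + 0.157039 = 1.70305.
P₁ = e^(−E₁/kT) / Z = 0.546012/1.70305 = 0.3206.

0.3206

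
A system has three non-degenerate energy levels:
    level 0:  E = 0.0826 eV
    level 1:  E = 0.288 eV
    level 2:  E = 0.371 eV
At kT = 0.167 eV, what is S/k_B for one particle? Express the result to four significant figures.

0.8388

Eᵢ/kT = 0.494611, 1.72455, 2.22156.
Z = Σ e^(−Eᵢ/kT) = e^(−0.494611) + e^(−1.72455) + e^(−2.22156) = 0.609808 + 0.178253 + 0.108440 = 0.896501.
⟨E⟩ = Σ EᵢPᵢ = 0.158325 eV.
S/k_B = ln Z + ⟨E⟩/kT = ln(0.896501) + 0.158325/0.167 = -0.109256 + 0.948054 = 0.8388.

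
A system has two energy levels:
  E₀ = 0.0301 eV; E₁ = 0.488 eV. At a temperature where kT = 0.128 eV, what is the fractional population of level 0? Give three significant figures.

Eᵢ/kT = 0.23516, 3.8125.
Z = Σ e^(−Eᵢ/kT) = e^(−0.23516) + e^(−3.8125) = 0.79044 + 0.022093 = 0.81253.
P₀ = e^(−E₀/kT) / Z = 0.79044/0.81253 = 0.973.

0.973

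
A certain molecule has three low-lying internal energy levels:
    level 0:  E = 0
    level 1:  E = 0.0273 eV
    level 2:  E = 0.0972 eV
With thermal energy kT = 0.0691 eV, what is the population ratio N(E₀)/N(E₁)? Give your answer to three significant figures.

n₀/n₁ = exp[−(E₀−E₁)/kT] = exp(−(-0.0273 eV)/(0.0691 eV)) = exp(0.39508) = 1.48.

1.48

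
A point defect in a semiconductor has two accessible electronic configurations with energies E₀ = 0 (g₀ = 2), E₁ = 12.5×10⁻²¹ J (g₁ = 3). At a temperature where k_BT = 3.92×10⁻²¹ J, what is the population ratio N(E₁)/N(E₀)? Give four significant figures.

0.06183

n₁/n₀ = (g₁/g₀) exp[−(E₁−E₀)/kT] = (3/2) × exp(−(12.5 ×10⁻²¹ J)/(3.92 ×10⁻²¹ J)) = (3/2) × exp(-3.18878) = 0.06183.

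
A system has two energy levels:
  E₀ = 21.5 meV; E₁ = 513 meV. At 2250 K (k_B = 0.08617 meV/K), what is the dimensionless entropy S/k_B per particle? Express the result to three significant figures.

k_BT = 0.08617 × 2250 K = 193.88 meV.
Eᵢ/kT = 0.11089, 2.6460.
Z = Σ e^(−Eᵢ/kT) = e^(−0.11089) + e^(−2.6460) = 0.89504 + 0.070934 = 0.96597.
⟨E⟩ = Σ EᵢPᵢ = 57.592 meV.
S/k_B = ln Z + ⟨E⟩/kT = ln(0.96597) + 57.592/193.88 = -0.034623 + 0.29705 = 0.262.

0.262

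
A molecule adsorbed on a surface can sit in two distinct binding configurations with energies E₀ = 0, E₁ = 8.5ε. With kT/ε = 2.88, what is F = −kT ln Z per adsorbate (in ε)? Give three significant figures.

-0.147 ε

Eᵢ/kT = 0, 2.9514.
Z = Σ e^(−Eᵢ/kT) = e^(−0) + e^(−2.9514) = 1.0000 + 0.052266 = 1.0523.
F = −kT ln Z = −2.88 × ln(1.0523) = −2.88 × 0.050978 = -0.147 ε.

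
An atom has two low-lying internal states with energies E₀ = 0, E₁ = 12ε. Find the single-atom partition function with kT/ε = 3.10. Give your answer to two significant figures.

Eᵢ/kT = 0, 3.871.
Z = Σ e^(−Eᵢ/kT) = e^(−0) + e^(−3.871) = 1.000 + 0.02084 = 1.021.

Z = 1.0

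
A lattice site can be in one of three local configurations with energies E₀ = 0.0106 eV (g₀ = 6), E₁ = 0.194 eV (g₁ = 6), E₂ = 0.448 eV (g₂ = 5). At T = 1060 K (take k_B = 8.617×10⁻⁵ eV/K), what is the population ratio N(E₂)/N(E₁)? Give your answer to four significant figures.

0.05166

k_BT = 8.617×10⁻⁵ × 1060 K = 0.0913402 eV.
n₂/n₁ = (g₂/g₁) exp[−(E₂−E₁)/kT] = (5/6) × exp(−(0.254 eV)/(0.0913402 eV)) = (5/6) × exp(-2.78081) = 0.05166.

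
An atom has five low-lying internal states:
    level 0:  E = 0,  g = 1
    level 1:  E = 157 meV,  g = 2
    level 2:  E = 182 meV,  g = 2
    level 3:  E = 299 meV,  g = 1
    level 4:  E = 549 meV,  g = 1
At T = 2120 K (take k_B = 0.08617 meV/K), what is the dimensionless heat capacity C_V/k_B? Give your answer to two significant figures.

0.36

k_BT = 0.08617 × 2120 K = 182.7 meV.
Eᵢ/kT = 0, 0.8593, 0.9962, 1.637, 3.005.
Z = Σ gᵢe^(−Eᵢ/kT) = 1·e^(−0) + 2·e^(−0.8593) + 2·e^(−0.9962) + 1·e^(−1.637) + 1·e^(−3.005) = 1.000 + 0.8469 + 0.7386 + 0.1946 + 0.04954 = 2.830.
⟨E⟩ = 124.7 meV, ⟨E²⟩ = 27450 meV².
C_V/k_B = (⟨E²⟩ − ⟨E⟩²)/(kT)² = (27450 − 15550)/33380 = 0.36.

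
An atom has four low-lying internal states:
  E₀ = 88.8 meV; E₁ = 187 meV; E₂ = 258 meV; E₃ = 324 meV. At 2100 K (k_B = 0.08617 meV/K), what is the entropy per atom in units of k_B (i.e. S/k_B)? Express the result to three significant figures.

k_BT = 0.08617 × 2100 K = 180.96 meV.
Eᵢ/kT = 0.49072, 1.0334, 1.4257, 1.7905.
Z = Σ e^(−Eᵢ/kT) = e^(−0.49072) + e^(−1.0334) + e^(−1.4257) + e^(−1.7905) = 0.61219 + 0.35580 + 0.24034 + 0.16688 = 1.3752.
⟨E⟩ = Σ EᵢPᵢ = 172.32 meV.
S/k_B = ln Z + ⟨E⟩/kT = ln(1.3752) + 172.32/180.96 = 0.31860 + 0.95225 = 1.27.

1.27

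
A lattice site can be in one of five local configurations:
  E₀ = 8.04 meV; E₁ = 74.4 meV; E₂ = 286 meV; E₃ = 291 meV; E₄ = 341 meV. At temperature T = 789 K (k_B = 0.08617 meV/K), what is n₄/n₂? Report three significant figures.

k_BT = 0.08617 × 789 K = 67.988 meV.
n₄/n₂ = exp[−(E₄−E₂)/kT] = exp(−(55 meV)/(67.988 meV)) = exp(-0.80897) = 0.445.

0.445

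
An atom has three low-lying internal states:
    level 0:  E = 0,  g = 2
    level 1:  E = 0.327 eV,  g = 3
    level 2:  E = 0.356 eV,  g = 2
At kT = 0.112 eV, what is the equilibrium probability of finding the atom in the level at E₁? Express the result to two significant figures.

Eᵢ/kT = 0, 2.920, 3.179.
Z = Σ gᵢe^(−Eᵢ/kT) = 2·e^(−0) + 3·e^(−2.920) + 2·e^(−3.179) = 2.000 + 0.1618 + 0.08325 = 2.245.
P₁ = g₁ e^(−E₁/kT) / Z = 0.1618/2.245 = 0.072.

0.072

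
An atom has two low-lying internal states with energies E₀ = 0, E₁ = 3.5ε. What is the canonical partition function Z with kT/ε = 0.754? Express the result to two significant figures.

Z = 1.0

Eᵢ/kT = 0, 4.642.
Z = Σ e^(−Eᵢ/kT) = e^(−0) + e^(−4.642) = 1.000 + 0.009638 = 1.010.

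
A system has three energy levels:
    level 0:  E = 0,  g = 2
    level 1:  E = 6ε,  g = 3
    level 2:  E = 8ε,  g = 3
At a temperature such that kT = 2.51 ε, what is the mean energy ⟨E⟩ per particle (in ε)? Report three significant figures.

1.10 ε

Eᵢ/kT = 0, 2.3904, 3.1873.
Z = Σ gᵢe^(−Eᵢ/kT) = 2·e^(−0) + 3·e^(−2.3904) + 3·e^(−3.1873) = 2.0000 + 0.27478 + 0.12385 = 2.3986.
⟨E⟩ = Σ Eᵢ gᵢe^(−Eᵢ/kT) / Z = (0·2.0000 + 6·0.27478 + 8·0.12385) / 2.3986 = 1.10 ε.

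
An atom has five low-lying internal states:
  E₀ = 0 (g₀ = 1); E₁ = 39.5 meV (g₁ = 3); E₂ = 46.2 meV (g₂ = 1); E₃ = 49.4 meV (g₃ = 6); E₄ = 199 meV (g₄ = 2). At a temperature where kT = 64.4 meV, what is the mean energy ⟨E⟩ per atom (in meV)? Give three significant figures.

40.5 meV

Eᵢ/kT = 0, 0.61335, 0.71739, 0.76708, 3.0901.
Z = Σ gᵢe^(−Eᵢ/kT) = 1·e^(−0) + 3·e^(−0.61335) + 1·e^(−0.71739) + 6·e^(−0.76708) + 2·e^(−3.0901) = 1.0000 + 1.6246 + 0.48802 + 2.7862 + 0.090995 = 5.9898.
⟨E⟩ = Σ Eᵢ gᵢe^(−Eᵢ/kT) / Z = (0·1.0000 + 39.5·1.6246 + 46.2·0.48802 + 49.4·2.7862 + 199·0.090995) / 5.9898 = 40.5 meV.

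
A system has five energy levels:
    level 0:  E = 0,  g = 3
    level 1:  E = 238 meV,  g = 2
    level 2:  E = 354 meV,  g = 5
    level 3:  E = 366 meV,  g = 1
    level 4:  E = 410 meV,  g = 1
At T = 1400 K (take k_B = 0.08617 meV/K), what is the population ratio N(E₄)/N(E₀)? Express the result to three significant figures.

k_BT = 0.08617 × 1400 K = 120.64 meV.
n₄/n₀ = (g₄/g₀) exp[−(E₄−E₀)/kT] = (1/3) × exp(−(410 meV)/(120.64 meV)) = (1/3) × exp(-3.3985) = 0.0111.

0.0111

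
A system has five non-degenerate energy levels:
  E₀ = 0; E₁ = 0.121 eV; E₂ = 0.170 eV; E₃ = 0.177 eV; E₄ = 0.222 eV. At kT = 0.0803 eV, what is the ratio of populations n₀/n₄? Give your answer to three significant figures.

15.9

n₀/n₄ = exp[−(E₀−E₄)/kT] = exp(−(-0.222 eV)/(0.0803 eV)) = exp(2.7646) = 15.9.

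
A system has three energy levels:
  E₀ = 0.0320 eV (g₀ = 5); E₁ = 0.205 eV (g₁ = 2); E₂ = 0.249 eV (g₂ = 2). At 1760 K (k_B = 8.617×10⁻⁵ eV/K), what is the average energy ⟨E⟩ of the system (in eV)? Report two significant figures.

k_BT = 8.617×10⁻⁵ × 1760 K = 0.1517 eV.
Eᵢ/kT = 0.2109, 1.351, 1.641.
Z = Σ gᵢe^(−Eᵢ/kT) = 5·e^(−0.2109) + 2·e^(−1.351) + 2·e^(−1.641) = 4.049 + 0.5180 + 0.3876 = 4.955.
⟨E⟩ = Σ Eᵢ gᵢe^(−Eᵢ/kT) / Z = (0.0320·4.049 + 0.205·0.5180 + 0.249·0.3876) / 4.955 = 0.067 eV.

0.067 eV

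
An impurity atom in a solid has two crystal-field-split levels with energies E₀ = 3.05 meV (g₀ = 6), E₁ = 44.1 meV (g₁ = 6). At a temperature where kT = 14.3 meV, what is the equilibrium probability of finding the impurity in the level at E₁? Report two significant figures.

Eᵢ/kT = 0.2133, 3.084.
Z = Σ gᵢe^(−Eᵢ/kT) = 6·e^(−0.2133) + 6·e^(−3.084) = 4.847 + 0.2747 = 5.122.
P₁ = g₁ e^(−E₁/kT) / Z = 0.2747/5.122 = 0.054.

0.054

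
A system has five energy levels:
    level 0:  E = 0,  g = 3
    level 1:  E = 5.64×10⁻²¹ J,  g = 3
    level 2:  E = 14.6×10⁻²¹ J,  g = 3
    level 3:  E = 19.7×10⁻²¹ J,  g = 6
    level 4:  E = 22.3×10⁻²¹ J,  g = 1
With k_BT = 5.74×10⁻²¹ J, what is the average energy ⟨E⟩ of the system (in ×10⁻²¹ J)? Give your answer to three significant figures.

Eᵢ/kT = 0, 0.98258, 2.5436, 3.4321, 3.8850.
Z = Σ gᵢe^(−Eᵢ/kT) = 3·e^(−0) + 3·e^(−0.98258) + 3·e^(−2.5436) + 6·e^(−3.4321) + 1·e^(−3.8850) = 3.0000 + 1.1230 + 0.23575 + 0.19391 + 0.020548 = 4.5732.
⟨E⟩ = Σ Eᵢ gᵢe^(−Eᵢ/kT) / Z = (0·3.0000 + 5.64·1.1230 + 14.6·0.23575 + 19.7·0.19391 + 22.3·0.020548) / 4.5732 = 3.07 ×10⁻²¹ J.

3.07 ×10⁻²¹ J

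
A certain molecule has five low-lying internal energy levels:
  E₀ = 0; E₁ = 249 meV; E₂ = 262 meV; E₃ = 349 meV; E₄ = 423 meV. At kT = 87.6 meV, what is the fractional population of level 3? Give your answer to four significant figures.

Eᵢ/kT = 0, 2.84247, 2.99087, 3.98402, 4.82877.
Z = Σ e^(−Eᵢ/kT) = e^(−0) + e^(−2.84247) + e^(−2.99087) + e^(−3.98402) + e^(−4.82877) = 1.00000 + 0.0582815 + 0.0502437 + 0.0186107 + 0.00799635 = 1.13513.
P₃ = e^(−E₃/kT) / Z = 0.0186107/1.13513 = 0.01640.

0.01640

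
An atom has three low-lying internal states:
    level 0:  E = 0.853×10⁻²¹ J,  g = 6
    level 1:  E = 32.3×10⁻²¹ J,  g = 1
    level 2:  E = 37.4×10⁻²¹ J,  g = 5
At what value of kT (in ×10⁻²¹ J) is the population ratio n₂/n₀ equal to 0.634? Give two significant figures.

130 ×10⁻²¹ J

n₂/n₀ = (g₂/g₀) exp[−(E₂−E₀)/kT] = 0.634.
⇒ (E₂−E₀)/kT = ln((5/6)/0.634) = ln(1.314) = 0.2731.
kT = 36.547 ×10⁻²¹ J / 0.2731 = 130 ×10⁻²¹ J.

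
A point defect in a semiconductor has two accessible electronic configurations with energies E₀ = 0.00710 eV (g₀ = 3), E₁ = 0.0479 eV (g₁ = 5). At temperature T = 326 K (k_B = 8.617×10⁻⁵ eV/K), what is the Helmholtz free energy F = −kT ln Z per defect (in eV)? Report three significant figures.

-0.0330 eV

k_BT = 8.617×10⁻⁵ × 326 K = 0.028091 eV.
Eᵢ/kT = 0.25275, 1.7052.
Z = Σ gᵢe^(−Eᵢ/kT) = 3·e^(−0.25275) + 5·e^(−1.7052) = 2.3300 + 0.90868 = 3.2387.
F = −kT ln Z = −0.028091 × ln(3.2387) = −0.028091 × 1.1752 = -0.0330 eV.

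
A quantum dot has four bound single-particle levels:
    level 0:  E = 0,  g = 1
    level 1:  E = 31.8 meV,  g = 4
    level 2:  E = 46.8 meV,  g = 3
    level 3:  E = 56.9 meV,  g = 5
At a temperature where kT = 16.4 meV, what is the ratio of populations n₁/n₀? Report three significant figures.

0.575

n₁/n₀ = (g₁/g₀) exp[−(E₁−E₀)/kT] = (4/1) × exp(−(31.8 meV)/(16.4 meV)) = (4/1) × exp(-1.9390) = 0.575.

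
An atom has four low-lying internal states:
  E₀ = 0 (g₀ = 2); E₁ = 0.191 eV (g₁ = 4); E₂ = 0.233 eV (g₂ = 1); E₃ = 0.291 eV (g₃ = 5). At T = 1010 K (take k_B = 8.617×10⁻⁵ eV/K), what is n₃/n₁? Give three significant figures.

0.396

k_BT = 8.617×10⁻⁵ × 1010 K = 0.087032 eV.
n₃/n₁ = (g₃/g₁) exp[−(E₃−E₁)/kT] = (5/4) × exp(−(0.100 eV)/(0.087032 eV)) = (5/4) × exp(-1.1490) = 0.396.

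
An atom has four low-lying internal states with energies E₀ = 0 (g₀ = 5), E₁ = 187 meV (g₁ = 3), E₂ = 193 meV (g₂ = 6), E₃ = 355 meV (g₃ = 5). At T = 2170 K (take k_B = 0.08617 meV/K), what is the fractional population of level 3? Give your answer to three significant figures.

k_BT = 0.08617 × 2170 K = 186.99 meV.
Eᵢ/kT = 0, 1.0001, 1.0321, 1.8985.
Z = Σ gᵢe^(−Eᵢ/kT) = 5·e^(−0) + 3·e^(−1.0001) + 6·e^(−1.0321) + 5·e^(−1.8985) = 5.0000 + 1.1035 + 2.1375 + 0.74897 = 8.9900.
P₃ = g₃ e^(−E₃/kT) / Z = 0.74897/8.9900 = 0.0833.

0.0833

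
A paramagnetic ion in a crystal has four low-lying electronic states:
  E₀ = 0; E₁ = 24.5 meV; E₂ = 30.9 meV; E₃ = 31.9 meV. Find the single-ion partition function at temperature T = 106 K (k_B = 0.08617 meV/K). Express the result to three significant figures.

Z = 1.13

k_BT = 0.08617 × 106 K = 9.1340 meV.
Eᵢ/kT = 0, 2.6823, 3.3830, 3.4924.
Z = Σ e^(−Eᵢ/kT) = e^(−0) + e^(−2.6823) + e^(−3.3830) + e^(−3.4924) = 1.0000 + 0.068406 + 0.033945 + 0.030428 = 1.1328.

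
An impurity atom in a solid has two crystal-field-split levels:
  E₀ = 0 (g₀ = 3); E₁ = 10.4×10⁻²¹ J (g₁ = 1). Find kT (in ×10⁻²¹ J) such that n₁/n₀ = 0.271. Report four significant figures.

n₁/n₀ = (g₁/g₀) exp[−(E₁−E₀)/kT] = 0.271.
⇒ (E₁−E₀)/kT = ln((1/3)/0.271) = ln(1.23001) = 0.207022.
kT = 10.4 ×10⁻²¹ J / 0.207022 = 50.24 ×10⁻²¹ J.

50.24 ×10⁻²¹ J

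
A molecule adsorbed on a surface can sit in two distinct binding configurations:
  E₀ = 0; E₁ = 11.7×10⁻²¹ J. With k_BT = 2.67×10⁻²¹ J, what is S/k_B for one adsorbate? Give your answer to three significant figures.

0.0665

Eᵢ/kT = 0, 4.3820.
Z = Σ e^(−Eᵢ/kT) = e^(−0) + e^(−4.3820) = 1.0000 + 0.012500 = 1.0125.
⟨E⟩ = Σ EᵢPᵢ = 0.14444 ×10⁻²¹ J.
S/k_B = ln Z + ⟨E⟩/kT = ln(1.0125) + 0.14444/2.67 = 0.012423 + 0.054097 = 0.0665.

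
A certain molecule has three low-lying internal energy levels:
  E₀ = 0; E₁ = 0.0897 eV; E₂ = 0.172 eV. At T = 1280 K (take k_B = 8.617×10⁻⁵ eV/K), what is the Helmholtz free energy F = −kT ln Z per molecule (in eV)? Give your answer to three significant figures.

k_BT = 8.617×10⁻⁵ × 1280 K = 0.11030 eV.
Eᵢ/kT = 0, 0.81324, 1.5594.
Z = Σ e^(−Eᵢ/kT) = e^(−0) + e^(−0.81324) + e^(−1.5594) = 1.0000 + 0.44342 + 0.21026 = 1.6537.
F = −kT ln Z = −0.11030 × ln(1.6537) = −0.11030 × 0.50302 = -0.0555 eV.

-0.0555 eV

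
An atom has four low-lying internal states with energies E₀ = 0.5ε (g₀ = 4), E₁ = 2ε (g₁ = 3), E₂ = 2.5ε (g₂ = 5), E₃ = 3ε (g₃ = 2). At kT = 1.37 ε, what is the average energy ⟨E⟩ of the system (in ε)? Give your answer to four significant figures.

1.214 ε

Eᵢ/kT = 0.364964, 1.45985, 1.82482, 2.18978.
Z = Σ gᵢe^(−Eᵢ/kT) = 4·e^(−0.364964) + 3·e^(−1.45985) + 5·e^(−1.82482) + 2·e^(−2.18978) = 2.77689 + 0.696813 + 0.806233 + 0.223883 = 4.50382.
⟨E⟩ = Σ Eᵢ gᵢe^(−Eᵢ/kT) / Z = (0.5·2.77689 + 2·0.696813 + 2.5·0.806233 + 3·0.223883) / 4.50382 = 1.214 ε.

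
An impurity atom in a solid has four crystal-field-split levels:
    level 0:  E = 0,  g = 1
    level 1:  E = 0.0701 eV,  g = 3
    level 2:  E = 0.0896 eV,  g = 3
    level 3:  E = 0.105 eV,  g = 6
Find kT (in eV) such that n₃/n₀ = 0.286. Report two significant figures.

n₃/n₀ = (g₃/g₀) exp[−(E₃−E₀)/kT] = 0.286.
⇒ (E₃−E₀)/kT = ln((6/1)/0.286) = ln(20.98) = 3.044.
kT = 0.105 eV / 3.044 = 0.034 eV.

0.034 eV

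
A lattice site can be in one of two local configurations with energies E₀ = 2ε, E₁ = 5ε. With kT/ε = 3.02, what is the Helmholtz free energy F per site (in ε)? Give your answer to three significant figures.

1.05 ε

Eᵢ/kT = 0.66225, 1.6556.
Z = Σ e^(−Eᵢ/kT) = e^(−0.66225) + e^(−1.6556) = 0.51569 + 0.19098 = 0.70667.
F = −kT ln Z = −3.02 × ln(0.70667) = −3.02 × -0.34719 = 1.05 ε.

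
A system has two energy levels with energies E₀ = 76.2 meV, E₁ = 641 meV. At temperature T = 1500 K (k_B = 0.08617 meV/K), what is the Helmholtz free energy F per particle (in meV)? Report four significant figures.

k_BT = 0.08617 × 1500 K = 129.255 meV.
Eᵢ/kT = 0.589532, 4.95919.
Z = Σ e^(−Eᵢ/kT) = e^(−0.589532) + e^(−4.95919) = 0.554587 + 0.00701861 = 0.561606.
F = −kT ln Z = −129.255 × ln(0.561606) = −129.255 × -0.576955 = 74.57 meV.

74.57 meV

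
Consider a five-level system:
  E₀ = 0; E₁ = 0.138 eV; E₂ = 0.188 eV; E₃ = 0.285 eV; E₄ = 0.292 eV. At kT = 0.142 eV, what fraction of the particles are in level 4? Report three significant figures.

Eᵢ/kT = 0, 0.97183, 1.3239, 2.0070, 2.0563.
Z = Σ e^(−Eᵢ/kT) = e^(−0) + e^(−0.97183) + e^(−1.3239) + e^(−2.0070) + e^(−2.0563) = 1.0000 + 0.37839 + 0.26610 + 0.13439 + 0.12793 = 1.9068.
P₄ = e^(−E₄/kT) / Z = 0.12793/1.9068 = 0.0671.

0.0671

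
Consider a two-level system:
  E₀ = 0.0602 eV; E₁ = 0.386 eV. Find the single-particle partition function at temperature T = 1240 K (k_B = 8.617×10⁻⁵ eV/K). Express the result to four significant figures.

Z = 0.5963

k_BT = 8.617×10⁻⁵ × 1240 K = 0.106851 eV.
Eᵢ/kT = 0.563401, 3.61251.
Z = Σ e^(−Eᵢ/kT) = e^(−0.563401) + e^(−3.61251) = 0.569270 + 0.0269840 = 0.596254.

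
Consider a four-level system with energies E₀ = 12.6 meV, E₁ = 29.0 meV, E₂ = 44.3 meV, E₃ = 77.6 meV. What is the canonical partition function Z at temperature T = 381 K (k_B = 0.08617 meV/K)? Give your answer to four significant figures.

Z = 1.448

k_BT = 0.08617 × 381 K = 32.8308 meV.
Eᵢ/kT = 0.383786, 0.883317, 1.34934, 2.36363.
Z = Σ e^(−Eᵢ/kT) = e^(−0.383786) + e^(−0.883317) + e^(−1.34934) + e^(−2.36363) = 0.681277 + 0.413409 + 0.259411 + 0.0940781 = 1.44818.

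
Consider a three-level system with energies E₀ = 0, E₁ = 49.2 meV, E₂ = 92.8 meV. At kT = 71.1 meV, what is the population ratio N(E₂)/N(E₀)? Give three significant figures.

n₂/n₀ = exp[−(E₂−E₀)/kT] = exp(−(92.8 meV)/(71.1 meV)) = exp(-1.3052) = 0.271.

0.271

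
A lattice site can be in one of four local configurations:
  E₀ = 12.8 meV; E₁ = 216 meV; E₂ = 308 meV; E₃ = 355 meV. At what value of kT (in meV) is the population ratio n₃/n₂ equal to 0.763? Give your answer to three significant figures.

n₃/n₂ = exp[−(E₃−E₂)/kT] = 0.763.
⇒ (E₃−E₂)/kT = ln(1/0.763) = ln(1.3106) = 0.27049.
kT = 47 meV / 0.27049 = 174 meV.

174 meV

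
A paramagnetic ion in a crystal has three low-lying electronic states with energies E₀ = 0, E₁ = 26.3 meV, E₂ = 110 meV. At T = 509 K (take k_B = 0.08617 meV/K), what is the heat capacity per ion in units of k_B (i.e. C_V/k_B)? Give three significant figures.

0.328

k_BT = 0.08617 × 509 K = 43.861 meV.
Eᵢ/kT = 0, 0.59962, 2.5079.
Z = Σ e^(−Eᵢ/kT) = e^(−0) + e^(−0.59962) + e^(−2.5079) = 1.0000 + 0.54902 + 0.081439 = 1.6305.
⟨E⟩ = 14.350 meV, ⟨E²⟩ = 837.27 meV².
C_V/k_B = (⟨E²⟩ − ⟨E⟩²)/(kT)² = (837.27 − 205.92)/1923.8 = 0.328.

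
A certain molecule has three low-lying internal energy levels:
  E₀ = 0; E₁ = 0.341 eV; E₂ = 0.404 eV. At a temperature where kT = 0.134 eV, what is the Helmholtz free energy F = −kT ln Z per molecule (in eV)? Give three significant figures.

-0.0161 eV

Eᵢ/kT = 0, 2.5448, 3.0149.
Z = Σ e^(−Eᵢ/kT) = e^(−0) + e^(−2.5448) + e^(−3.0149) = 1.0000 + 0.078489 + 0.049051 = 1.1275.
F = −kT ln Z = −0.134 × ln(1.1275) = −0.134 × 0.12000 = -0.0161 eV.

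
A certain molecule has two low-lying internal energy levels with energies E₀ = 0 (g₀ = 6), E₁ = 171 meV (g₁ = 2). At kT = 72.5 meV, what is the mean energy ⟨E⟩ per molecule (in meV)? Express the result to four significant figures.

5.225 meV

Eᵢ/kT = 0, 2.35862.
Z = Σ gᵢe^(−Eᵢ/kT) = 6·e^(−0) + 2·e^(−2.35862) = 6.00000 + 0.189101 = 6.18910.
⟨E⟩ = Σ Eᵢ gᵢe^(−Eᵢ/kT) / Z = (0·6.00000 + 171·0.189101) / 6.18910 = 5.225 meV.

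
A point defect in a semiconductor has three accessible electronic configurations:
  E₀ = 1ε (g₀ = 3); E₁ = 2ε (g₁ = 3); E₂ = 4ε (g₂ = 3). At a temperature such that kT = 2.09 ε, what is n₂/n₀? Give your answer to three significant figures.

n₂/n₀ = (g₂/g₀) exp[−(E₂−E₀)/kT] = (3/3) × exp(−(3ε)/(2.09ε)) = (3/3) × exp(-1.4354) = 0.238.

0.238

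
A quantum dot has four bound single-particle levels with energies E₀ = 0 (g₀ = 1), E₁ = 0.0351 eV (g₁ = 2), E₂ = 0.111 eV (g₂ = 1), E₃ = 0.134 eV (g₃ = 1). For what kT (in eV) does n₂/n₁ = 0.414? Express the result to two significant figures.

0.40 eV

n₂/n₁ = (g₂/g₁) exp[−(E₂−E₁)/kT] = 0.414.
⇒ (E₂−E₁)/kT = ln((1/2)/0.414) = ln(1.208) = 0.1890.
kT = 0.0759 eV / 0.1890 = 0.40 eV.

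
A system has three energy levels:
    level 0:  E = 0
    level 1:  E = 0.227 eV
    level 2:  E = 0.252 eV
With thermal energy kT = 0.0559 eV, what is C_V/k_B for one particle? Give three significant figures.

0.481

Eᵢ/kT = 0, 4.0608, 4.5081.
Z = Σ e^(−Eᵢ/kT) = e^(−0) + e^(−4.0608) + e^(−4.5081) = 1.0000 + 0.017235 + 0.011019 = 1.0283.
⟨E⟩ = 0.0065050 eV, ⟨E²⟩ = 0.0015442 eV².
C_V/k_B = (⟨E²⟩ − ⟨E⟩²)/(kT)² = (0.0015442 − 0.000042315)/0.0031248 = 0.481.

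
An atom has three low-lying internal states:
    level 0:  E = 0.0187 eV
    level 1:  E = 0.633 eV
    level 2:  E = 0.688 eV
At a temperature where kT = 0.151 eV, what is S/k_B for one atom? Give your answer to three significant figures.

Eᵢ/kT = 0.12384, 4.1921, 4.5563.
Z = Σ e^(−Eᵢ/kT) = e^(−0.12384) + e^(−4.1921) + e^(−4.5563) = 0.88352 + 0.015115 + 0.010501 = 0.90914.
⟨E⟩ = Σ EᵢPᵢ = 0.036644 eV.
S/k_B = ln Z + ⟨E⟩/kT = ln(0.90914) + 0.036644/0.151 = -0.095256 + 0.24268 = 0.147.

0.147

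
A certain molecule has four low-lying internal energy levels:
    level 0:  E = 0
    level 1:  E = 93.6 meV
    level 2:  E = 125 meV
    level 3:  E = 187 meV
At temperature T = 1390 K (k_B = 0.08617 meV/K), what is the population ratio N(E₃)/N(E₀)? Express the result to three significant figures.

k_BT = 0.08617 × 1390 K = 119.78 meV.
n₃/n₀ = exp[−(E₃−E₀)/kT] = exp(−(187 meV)/(119.78 meV)) = exp(-1.5612) = 0.210.

0.210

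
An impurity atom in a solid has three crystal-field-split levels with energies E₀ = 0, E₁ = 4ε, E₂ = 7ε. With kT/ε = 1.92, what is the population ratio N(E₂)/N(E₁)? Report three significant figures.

0.210

n₂/n₁ = exp[−(E₂−E₁)/kT] = exp(−(3ε)/(1.92ε)) = exp(-1.5625) = 0.210.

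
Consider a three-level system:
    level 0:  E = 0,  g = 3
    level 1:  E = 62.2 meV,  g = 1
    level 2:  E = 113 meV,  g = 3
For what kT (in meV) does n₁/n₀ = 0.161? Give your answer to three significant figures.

85.5 meV

n₁/n₀ = (g₁/g₀) exp[−(E₁−E₀)/kT] = 0.161.
⇒ (E₁−E₀)/kT = ln((1/3)/0.161) = ln(2.0704) = 0.72774.
kT = 62.2 meV / 0.72774 = 85.5 meV.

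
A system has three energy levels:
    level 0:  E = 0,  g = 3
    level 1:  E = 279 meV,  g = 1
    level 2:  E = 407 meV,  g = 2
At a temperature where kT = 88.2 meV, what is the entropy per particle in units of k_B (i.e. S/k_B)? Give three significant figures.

1.19

Eᵢ/kT = 0, 3.1633, 4.6145.
Z = Σ gᵢe^(−Eᵢ/kT) = 3·e^(−0) + 1·e^(−3.1633) + 2·e^(−4.6145) = 3.0000 + 0.042286 + 0.019814 = 3.0621.
⟨E⟩ = Σ EᵢPᵢ = 6.4864 meV.
S/k_B = ln Z + ⟨E⟩/kT = ln(3.0621) + 6.4864/88.2 = 1.1191 + 0.073542 = 1.19.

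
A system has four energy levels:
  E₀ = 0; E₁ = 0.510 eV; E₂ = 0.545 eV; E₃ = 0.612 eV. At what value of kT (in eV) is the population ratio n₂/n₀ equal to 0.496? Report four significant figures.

0.7773 eV

n₂/n₀ = exp[−(E₂−E₀)/kT] = 0.496.
⇒ (E₂−E₀)/kT = ln(1/0.496) = ln(2.01613) = 0.701180.
kT = 0.545 eV / 0.701180 = 0.7773 eV.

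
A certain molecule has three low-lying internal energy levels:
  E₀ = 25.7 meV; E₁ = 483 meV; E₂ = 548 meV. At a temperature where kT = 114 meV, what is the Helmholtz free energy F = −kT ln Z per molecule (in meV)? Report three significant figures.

Eᵢ/kT = 0.22544, 4.2368, 4.8070.
Z = Σ e^(−Eᵢ/kT) = e^(−0.22544) + e^(−4.2368) + e^(−4.8070) = 0.79816 + 0.014454 + 0.0081723 = 0.82079.
F = −kT ln Z = −114 × ln(0.82079) = −114 × -0.19749 = 22.5 meV.

22.5 meV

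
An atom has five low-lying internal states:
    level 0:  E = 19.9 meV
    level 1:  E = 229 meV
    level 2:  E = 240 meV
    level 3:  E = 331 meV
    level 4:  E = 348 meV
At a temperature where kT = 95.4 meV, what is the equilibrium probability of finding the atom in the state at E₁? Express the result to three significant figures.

0.0872

Eᵢ/kT = 0.20860, 2.4004, 2.5157, 3.4696, 3.6478.
Z = Σ e^(−Eᵢ/kT) = e^(−0.20860) + e^(−2.4004) + e^(−2.5157) + e^(−3.4696) + e^(−3.6478) = 0.81172 + 0.090682 + 0.080806 + 0.031129 + 0.026048 = 1.0404.
P₁ = e^(−E₁/kT) / Z = 0.090682/1.0404 = 0.0872.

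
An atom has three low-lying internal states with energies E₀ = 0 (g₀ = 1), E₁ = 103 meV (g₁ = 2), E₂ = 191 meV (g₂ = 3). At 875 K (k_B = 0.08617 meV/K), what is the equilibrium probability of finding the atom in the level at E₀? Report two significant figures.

0.57

k_BT = 0.08617 × 875 K = 75.40 meV.
Eᵢ/kT = 0, 1.366, 2.533.
Z = Σ gᵢe^(−Eᵢ/kT) = 1·e^(−0) + 2·e^(−1.366) + 3·e^(−2.533) = 1.000 + 0.5103 + 0.2383 = 1.749.
P₀ = g₀ e^(−E₀/kT) / Z = 1.000/1.749 = 0.57.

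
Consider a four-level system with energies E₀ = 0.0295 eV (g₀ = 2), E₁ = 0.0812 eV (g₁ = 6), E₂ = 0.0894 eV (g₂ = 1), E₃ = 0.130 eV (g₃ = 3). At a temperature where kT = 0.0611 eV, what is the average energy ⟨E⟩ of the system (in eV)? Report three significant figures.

Eᵢ/kT = 0.48282, 1.3290, 1.4632, 2.1277.
Z = Σ gᵢe^(−Eᵢ/kT) = 2·e^(−0.48282) + 6·e^(−1.3290) + 1·e^(−1.4632) + 3·e^(−2.1277) = 1.2341 + 1.5885 + 0.23149 + 0.35733 = 3.4114.
⟨E⟩ = Σ Eᵢ gᵢe^(−Eᵢ/kT) / Z = (0.0295·1.2341 + 0.0812·1.5885 + 0.0894·0.23149 + 0.130·0.35733) / 3.4114 = 0.0682 eV.

0.0682 eV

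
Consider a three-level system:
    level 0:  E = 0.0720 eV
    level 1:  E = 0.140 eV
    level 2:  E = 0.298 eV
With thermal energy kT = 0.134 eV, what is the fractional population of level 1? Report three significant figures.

Eᵢ/kT = 0.53731, 1.0448, 2.2239.
Z = Σ e^(−Eᵢ/kT) = e^(−0.53731) + e^(−1.0448) + e^(−2.2239) = 0.58432 + 0.35176 + 0.10819 = 1.0443.
P₁ = e^(−E₁/kT) / Z = 0.35176/1.0443 = 0.337.

0.337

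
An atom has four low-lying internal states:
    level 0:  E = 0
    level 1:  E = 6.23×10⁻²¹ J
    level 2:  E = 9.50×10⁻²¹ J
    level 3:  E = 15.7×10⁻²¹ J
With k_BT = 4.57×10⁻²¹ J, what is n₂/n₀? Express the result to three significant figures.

0.125

n₂/n₀ = exp[−(E₂−E₀)/kT] = exp(−(9.50 ×10⁻²¹ J)/(4.57 ×10⁻²¹ J)) = exp(-2.0788) = 0.125.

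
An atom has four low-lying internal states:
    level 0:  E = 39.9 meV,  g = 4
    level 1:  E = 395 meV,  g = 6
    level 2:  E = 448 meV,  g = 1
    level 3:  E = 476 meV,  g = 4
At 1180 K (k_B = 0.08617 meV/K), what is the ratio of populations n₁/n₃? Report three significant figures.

3.33

k_BT = 0.08617 × 1180 K = 101.68 meV.
n₁/n₃ = (g₁/g₃) exp[−(E₁−E₃)/kT] = (6/4) × exp(−(-81 meV)/(101.68 meV)) = (6/4) × exp(0.79662) = 3.33.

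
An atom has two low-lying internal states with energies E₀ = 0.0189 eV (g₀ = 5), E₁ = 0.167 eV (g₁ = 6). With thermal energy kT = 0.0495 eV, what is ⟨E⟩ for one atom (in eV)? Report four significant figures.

Eᵢ/kT = 0.381818, 3.37374.
Z = Σ gᵢe^(−Eᵢ/kT) = 5·e^(−0.381818) + 6·e^(−3.37374) = 3.41310 + 0.205568 = 3.61867.
⟨E⟩ = Σ Eᵢ gᵢe^(−Eᵢ/kT) / Z = (0.0189·3.41310 + 0.167·0.205568) / 3.61867 = 0.02731 eV.

0.02731 eV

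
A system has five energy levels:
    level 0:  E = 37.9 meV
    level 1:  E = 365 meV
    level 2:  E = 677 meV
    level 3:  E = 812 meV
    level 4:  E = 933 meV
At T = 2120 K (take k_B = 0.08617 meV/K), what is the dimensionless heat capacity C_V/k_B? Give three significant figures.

k_BT = 0.08617 × 2120 K = 182.68 meV.
Eᵢ/kT = 0.20747, 1.9980, 3.7059, 4.4449, 5.1073.
Z = Σ e^(−Eᵢ/kT) = e^(−0.20747) + e^(−1.9980) + e^(−3.7059) + e^(−4.4449) + e^(−5.1073) = 0.81264 + 0.13561 + 0.024578 + 0.011738 + 0.0060524 = 0.99062.
⟨E⟩ = 113.18 meV, ⟨E²⟩ = 43919 meV².
C_V/k_B = (⟨E²⟩ − ⟨E⟩²)/(kT)² = (43919 − 12810)/33372 = 0.932.

0.932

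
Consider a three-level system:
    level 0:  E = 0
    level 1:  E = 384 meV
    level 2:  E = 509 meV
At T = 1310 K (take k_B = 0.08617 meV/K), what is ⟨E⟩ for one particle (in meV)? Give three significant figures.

17.6 meV

k_BT = 0.08617 × 1310 K = 112.88 meV.
Eᵢ/kT = 0, 3.4018, 4.5092.
Z = Σ e^(−Eᵢ/kT) = e^(−0) + e^(−3.4018) + e^(−4.5092) = 1.0000 + 0.033313 + 0.011007 = 1.0443.
⟨E⟩ = Σ Eᵢ e^(−Eᵢ/kT) / Z = (0·1.0000 + 384·0.033313 + 509·0.011007) / 1.0443 = 17.6 meV.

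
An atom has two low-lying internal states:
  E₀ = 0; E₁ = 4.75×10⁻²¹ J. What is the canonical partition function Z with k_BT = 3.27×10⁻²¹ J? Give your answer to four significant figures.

Z = 1.234

Eᵢ/kT = 0, 1.45260.
Z = Σ e^(−Eᵢ/kT) = e^(−0) + e^(−1.45260) = 1.00000 + 0.233961 = 1.23396.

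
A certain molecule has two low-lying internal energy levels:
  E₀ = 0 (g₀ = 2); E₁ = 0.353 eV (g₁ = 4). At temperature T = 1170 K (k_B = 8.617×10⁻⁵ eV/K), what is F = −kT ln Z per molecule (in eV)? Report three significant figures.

-0.0758 eV

k_BT = 8.617×10⁻⁵ × 1170 K = 0.10082 eV.
Eᵢ/kT = 0, 3.5013.
Z = Σ gᵢe^(−Eᵢ/kT) = 2·e^(−0) + 4·e^(−3.5013) = 2.0000 + 0.12063 = 2.1206.
F = −kT ln Z = −0.10082 × ln(2.1206) = −0.10082 × 0.75170 = -0.0758 eV.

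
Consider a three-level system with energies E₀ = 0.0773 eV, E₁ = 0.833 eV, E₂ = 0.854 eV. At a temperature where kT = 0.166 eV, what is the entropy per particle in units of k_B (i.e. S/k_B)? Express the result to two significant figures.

0.11

Eᵢ/kT = 0.4657, 5.018, 5.145.
Z = Σ e^(−Eᵢ/kT) = e^(−0.4657) + e^(−5.018) + e^(−5.145) = 0.6277 + 0.006618 + 0.005828 = 0.6401.
⟨E⟩ = Σ EᵢPᵢ = 0.09219 eV.
S/k_B = ln Z + ⟨E⟩/kT = ln(0.6401) + 0.09219/0.166 = -0.4461 + 0.5554 = 0.11.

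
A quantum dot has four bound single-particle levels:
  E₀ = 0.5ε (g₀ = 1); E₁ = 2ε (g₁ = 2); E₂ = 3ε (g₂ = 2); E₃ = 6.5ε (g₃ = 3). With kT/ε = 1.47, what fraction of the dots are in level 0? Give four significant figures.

Eᵢ/kT = 0.340136, 1.36054, 2.04082, 4.42177.
Z = Σ gᵢe^(−Eᵢ/kT) = 1·e^(−0.340136) + 2·e^(−1.36054) + 2·e^(−2.04082) + 3·e^(−4.42177) = 0.711674 + 0.513044 + 0.259844 + 0.0360389 = 1.52060.
P₀ = g₀ e^(−E₀/kT) / Z = 0.711674/1.52060 = 0.4680.

0.4680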